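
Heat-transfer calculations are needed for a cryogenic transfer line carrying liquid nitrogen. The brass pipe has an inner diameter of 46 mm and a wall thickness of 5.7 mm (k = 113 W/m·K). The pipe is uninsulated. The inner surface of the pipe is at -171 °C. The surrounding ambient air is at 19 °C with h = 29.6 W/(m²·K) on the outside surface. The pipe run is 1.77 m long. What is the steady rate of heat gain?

Per-layer cylindrical resistances, series-summed:
R_brass pipe wall = ln(28.7/23)/(2π×113×1.77) = 1.762×10^-4 K/W
R_outer film = 1/(h_o·2πr_oL) = 1/(29.6×2π×0.0287×1.77) = 0.1058 K/W
R_total = 0.106 K/W
Q = ΔT/R_total = 190/0.106

Q ≈ 1790 W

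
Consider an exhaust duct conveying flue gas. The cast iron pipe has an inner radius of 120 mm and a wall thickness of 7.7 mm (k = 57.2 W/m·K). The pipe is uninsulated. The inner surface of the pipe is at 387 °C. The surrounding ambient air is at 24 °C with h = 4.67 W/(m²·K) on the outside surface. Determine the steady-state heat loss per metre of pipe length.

For a radial system each layer contributes R = ln(r_out/r_in)/(2πkL); films add R = 1/(hA).
R_cast iron pipe wall = ln(127.7/120)/(2π×57.2×1) = 1.73×10^-4 K/W
R_outer film = 1/(h_o·2πr_oL) = 1/(4.67×2π×0.1277×1) = 0.2669 K/W
R_total = 0.2671 K/W
Q = ΔT/R_total = 363/0.2671

q′ ≈ 1360 W/m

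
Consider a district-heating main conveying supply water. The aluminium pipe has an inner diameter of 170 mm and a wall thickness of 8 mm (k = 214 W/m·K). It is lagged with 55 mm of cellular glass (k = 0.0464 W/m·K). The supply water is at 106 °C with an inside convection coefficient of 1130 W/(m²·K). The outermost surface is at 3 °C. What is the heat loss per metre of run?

Treating each annulus and film as a series resistance:
R_inner film = 1/(h_i·2πr₁L) = 1/(1130×2π×0.085×1) = 0.001657 K/W
R_aluminium pipe wall = ln(93/85)/(2π×214×1) = 6.69×10^-5 K/W
R_cellular glass = ln(148/93)/(2π×0.0464×1) = 1.594 K/W
R_total = 1.595 K/W
Q = ΔT/R_total = 103/1.595

q′ ≈ 64.6 W/m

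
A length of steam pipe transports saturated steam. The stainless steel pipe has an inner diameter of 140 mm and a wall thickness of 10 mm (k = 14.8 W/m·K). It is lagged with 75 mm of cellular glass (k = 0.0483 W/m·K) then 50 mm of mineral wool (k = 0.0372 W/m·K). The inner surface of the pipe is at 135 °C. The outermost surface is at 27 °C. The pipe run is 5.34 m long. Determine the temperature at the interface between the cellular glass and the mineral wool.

T ≈ 65.3 °C

For a radial system each layer contributes R = ln(r_out/r_in)/(2πkL); films add R = 1/(hA).
R_stainless steel pipe wall = ln(80/70)/(2π×14.8×5.34) = 2.689×10^-4 K/W
R_cellular glass = ln(155/80)/(2π×0.0483×5.34) = 0.4081 K/W
R_mineral wool = ln(205/155)/(2π×0.0372×5.34) = 0.224 K/W
R_total = 0.6324 K/W
Q = ΔT/R_total = 108/0.6324
Q = 171 W
T_interface = T_inner − Q·ΣR(inner→interface) = 135 − 171×0.4084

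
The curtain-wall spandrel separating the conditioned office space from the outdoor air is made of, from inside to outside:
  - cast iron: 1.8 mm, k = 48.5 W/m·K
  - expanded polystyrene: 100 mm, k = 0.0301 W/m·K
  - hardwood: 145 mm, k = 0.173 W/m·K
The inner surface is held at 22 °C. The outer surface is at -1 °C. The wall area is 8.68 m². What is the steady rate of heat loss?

Q ≈ 48 W

Treating each layer as a thermal resistance in series:
R_cast iron = L/(kA) = 0.0018/(48.5×8.68) = 4.276×10^-6 K/W
R_expanded polystyrene = L/(kA) = 0.1/(0.0301×8.68) = 0.3827 K/W
R_hardwood = L/(kA) = 0.145/(0.173×8.68) = 0.09656 K/W
R_total = 0.4793 K/W
Q = ΔT / R_total = 23 / 0.4793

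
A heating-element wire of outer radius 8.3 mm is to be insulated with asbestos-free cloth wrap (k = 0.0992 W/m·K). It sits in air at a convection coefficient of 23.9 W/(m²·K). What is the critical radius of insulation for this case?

r_cr ≈ 4.15 mm

For a cylinder r_cr = k/h = 0.0992/23.9
r_cr = 4.15 mm; since the bare radius (8.3 mm) is above r_cr, any added insulation will reduce heat loss.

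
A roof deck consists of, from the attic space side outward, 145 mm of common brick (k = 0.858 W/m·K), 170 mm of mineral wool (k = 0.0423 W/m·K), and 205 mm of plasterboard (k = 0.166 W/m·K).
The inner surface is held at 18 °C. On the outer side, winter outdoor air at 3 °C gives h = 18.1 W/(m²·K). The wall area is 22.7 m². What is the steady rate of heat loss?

Thermal resistances in series:
R_common brick = L/(kA) = 0.145/(0.858×22.7) = 0.007445 K/W
R_mineral wool = L/(kA) = 0.17/(0.0423×22.7) = 0.177 K/W
R_plasterboard = L/(kA) = 0.205/(0.166×22.7) = 0.0544 K/W
R_outer film = 1/(h_o·A) = 1/(18.1×22.7) = 0.002434 K/W
R_total = 0.2413 K/W
Q = ΔT / R_total = 15 / 0.2413

Q ≈ 62.2 W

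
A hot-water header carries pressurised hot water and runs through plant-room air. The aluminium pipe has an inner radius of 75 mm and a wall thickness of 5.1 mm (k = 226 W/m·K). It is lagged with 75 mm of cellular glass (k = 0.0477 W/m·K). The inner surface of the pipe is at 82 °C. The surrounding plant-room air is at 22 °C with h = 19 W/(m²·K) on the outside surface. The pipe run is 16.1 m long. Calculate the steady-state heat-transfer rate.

Q ≈ 428 W

Radial resistances (cylindrical: R_cond = ln(r_o/r_i)/(2πkL), R_conv = 1/(h·2πrL)):
R_aluminium pipe wall = ln(80.1/75)/(2π×226×16.1) = 2.878×10^-6 K/W
R_cellular glass = ln(155.1/80.1)/(2π×0.0477×16.1) = 0.1369 K/W
R_outer film = 1/(h_o·2πr_oL) = 1/(19×2π×0.1551×16.1) = 0.003355 K/W
R_total = 0.1403 K/W
Q = ΔT/R_total = 60/0.1403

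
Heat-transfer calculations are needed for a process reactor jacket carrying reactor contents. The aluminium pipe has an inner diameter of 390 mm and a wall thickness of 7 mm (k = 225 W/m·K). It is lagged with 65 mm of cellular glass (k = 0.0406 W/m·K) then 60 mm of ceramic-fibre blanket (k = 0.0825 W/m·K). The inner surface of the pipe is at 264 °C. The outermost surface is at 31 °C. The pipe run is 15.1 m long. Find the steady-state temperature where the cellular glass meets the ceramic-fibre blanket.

T ≈ 92.4 °C

For a radial system each layer contributes R = ln(r_out/r_in)/(2πkL); films add R = 1/(hA).
R_aluminium pipe wall = ln(202/195)/(2π×225×15.1) = 1.652×10^-6 K/W
R_cellular glass = ln(267/202)/(2π×0.0406×15.1) = 0.07243 K/W
R_ceramic-fibre blanket = ln(327/267)/(2π×0.0825×15.1) = 0.0259 K/W
R_total = 0.09833 K/W
Q = ΔT/R_total = 233/0.09833
Q = 2370 W
T_interface = T_inner − Q·ΣR(inner→interface) = 264 − 2370×0.07243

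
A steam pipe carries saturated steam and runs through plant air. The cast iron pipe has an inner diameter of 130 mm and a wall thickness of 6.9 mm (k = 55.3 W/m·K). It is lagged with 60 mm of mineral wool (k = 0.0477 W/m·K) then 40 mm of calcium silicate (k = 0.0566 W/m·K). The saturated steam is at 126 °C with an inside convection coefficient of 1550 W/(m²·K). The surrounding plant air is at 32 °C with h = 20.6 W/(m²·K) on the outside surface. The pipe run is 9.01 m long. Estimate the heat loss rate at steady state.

Cylindrical conduction, so R = ln(r₂/r₁)/(2πkL) per layer, in series:
R_inner film = 1/(h_i·2πr₁L) = 1/(1550×2π×0.065×9.01) = 1.753×10^-4 K/W
R_cast iron pipe wall = ln(71.9/65)/(2π×55.3×9.01) = 3.223×10^-5 K/W
R_mineral wool = ln(131.9/71.9)/(2π×0.0477×9.01) = 0.2247 K/W
R_calcium silicate = ln(171.9/131.9)/(2π×0.0566×9.01) = 0.08266 K/W
R_outer film = 1/(h_o·2πr_oL) = 1/(20.6×2π×0.1719×9.01) = 0.004988 K/W
R_total = 0.3126 K/W
Q = ΔT/R_total = 94/0.3126

Q ≈ 301 W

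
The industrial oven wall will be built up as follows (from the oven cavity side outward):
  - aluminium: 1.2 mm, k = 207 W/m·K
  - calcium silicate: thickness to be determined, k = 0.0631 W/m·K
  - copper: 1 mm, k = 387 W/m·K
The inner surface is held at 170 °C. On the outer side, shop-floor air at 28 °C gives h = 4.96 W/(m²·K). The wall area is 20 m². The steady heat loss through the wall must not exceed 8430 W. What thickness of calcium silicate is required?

L ≈ 8.54 mm

Series thermal resistances:
R_aluminium = L/(kA) = 0.0012/(207×20) = 2.899×10^-7 K/W
R_copper = L/(kA) = 0.001/(387×20) = 1.292×10^-7 K/W
R_outer film = 1/(h_o·A) = 1/(4.96×20) = 0.01008 K/W
Sum of the known resistances R_other = 0.01008 K/W
Required total resistance R_tot = ΔT/Q_allow = 142/8430 = 0.01684 K/W
R_calcium silicate = R_tot − R_other = 0.006764 K/W
L = R·k·A = 0.006764×0.0631×20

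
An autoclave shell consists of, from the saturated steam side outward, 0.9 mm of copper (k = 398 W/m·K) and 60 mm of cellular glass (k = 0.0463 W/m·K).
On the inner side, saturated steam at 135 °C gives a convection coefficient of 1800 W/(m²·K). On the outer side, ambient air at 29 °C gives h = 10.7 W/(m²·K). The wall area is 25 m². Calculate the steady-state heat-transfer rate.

Q ≈ 1910 W

Thermal resistances in series:
R_inner film = 1/(h_i·A) = 1/(1800×25) = 2.222×10^-5 K/W
R_copper = L/(kA) = 0.0009/(398×25) = 9.045×10^-8 K/W
R_cellular glass = L/(kA) = 0.06/(0.0463×25) = 0.05184 K/W
R_outer film = 1/(h_o·A) = 1/(10.7×25) = 0.003738 K/W
R_total = 0.0556 K/W
Q = ΔT / R_total = 106 / 0.0556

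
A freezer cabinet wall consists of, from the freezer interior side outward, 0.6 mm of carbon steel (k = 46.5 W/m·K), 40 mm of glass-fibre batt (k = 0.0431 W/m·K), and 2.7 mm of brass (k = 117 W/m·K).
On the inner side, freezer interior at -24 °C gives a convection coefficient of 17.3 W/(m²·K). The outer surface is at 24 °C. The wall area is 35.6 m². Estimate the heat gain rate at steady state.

Q ≈ 1730 W

Using the resistance-network approach (series):
R_inner film = 1/(h_i·A) = 1/(17.3×35.6) = 0.001624 K/W
R_carbon steel = L/(kA) = 0.0006/(46.5×35.6) = 3.625×10^-7 K/W
R_glass-fibre batt = L/(kA) = 0.04/(0.0431×35.6) = 0.02607 K/W
R_brass = L/(kA) = 0.0027/(117×35.6) = 6.482×10^-7 K/W
R_total = 0.02769 K/W
Q = ΔT / R_total = 48 / 0.02769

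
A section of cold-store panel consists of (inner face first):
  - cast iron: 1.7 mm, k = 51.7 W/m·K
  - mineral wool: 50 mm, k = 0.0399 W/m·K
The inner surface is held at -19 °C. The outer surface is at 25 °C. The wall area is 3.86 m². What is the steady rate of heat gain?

Q ≈ 136 W

Series thermal resistances:
R_cast iron = L/(kA) = 0.0017/(51.7×3.86) = 8.519×10^-6 K/W
R_mineral wool = L/(kA) = 0.05/(0.0399×3.86) = 0.3246 K/W
R_total = 0.3247 K/W
Q = ΔT / R_total = 44 / 0.3247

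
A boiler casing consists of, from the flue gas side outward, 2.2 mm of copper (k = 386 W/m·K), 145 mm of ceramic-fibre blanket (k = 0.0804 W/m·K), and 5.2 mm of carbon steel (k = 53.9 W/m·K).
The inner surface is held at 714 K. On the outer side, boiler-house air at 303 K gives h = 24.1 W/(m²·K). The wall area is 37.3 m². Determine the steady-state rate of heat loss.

Q ≈ 8310 W

Using the resistance-network approach (series):
R_copper = L/(kA) = 0.0022/(386×37.3) = 1.528×10^-7 K/W
R_ceramic-fibre blanket = L/(kA) = 0.145/(0.0804×37.3) = 0.04835 K/W
R_carbon steel = L/(kA) = 0.0052/(53.9×37.3) = 2.586×10^-6 K/W
R_outer film = 1/(h_o·A) = 1/(24.1×37.3) = 0.001112 K/W
R_total = 0.04947 K/W
Q = ΔT / R_total = 411 / 0.04947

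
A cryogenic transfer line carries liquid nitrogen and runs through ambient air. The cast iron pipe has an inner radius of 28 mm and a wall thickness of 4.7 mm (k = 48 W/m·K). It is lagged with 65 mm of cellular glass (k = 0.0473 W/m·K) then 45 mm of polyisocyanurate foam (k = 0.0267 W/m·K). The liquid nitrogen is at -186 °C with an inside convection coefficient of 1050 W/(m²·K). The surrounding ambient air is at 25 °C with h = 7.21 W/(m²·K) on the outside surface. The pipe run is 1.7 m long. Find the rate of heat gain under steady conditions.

Per-layer cylindrical resistances, series-summed:
R_inner film = 1/(h_i·2πr₁L) = 1/(1050×2π×0.028×1.7) = 0.003184 K/W
R_cast iron pipe wall = ln(32.7/28)/(2π×48×1.7) = 3.026×10^-4 K/W
R_cellular glass = ln(97.7/32.7)/(2π×0.0473×1.7) = 2.166 K/W
R_polyisocyanurate foam = ln(142.7/97.7)/(2π×0.0267×1.7) = 1.328 K/W
R_outer film = 1/(h_o·2πr_oL) = 1/(7.21×2π×0.1427×1.7) = 0.09099 K/W
R_total = 3.589 K/W
Q = ΔT/R_total = 211/3.589

Q ≈ 58.8 W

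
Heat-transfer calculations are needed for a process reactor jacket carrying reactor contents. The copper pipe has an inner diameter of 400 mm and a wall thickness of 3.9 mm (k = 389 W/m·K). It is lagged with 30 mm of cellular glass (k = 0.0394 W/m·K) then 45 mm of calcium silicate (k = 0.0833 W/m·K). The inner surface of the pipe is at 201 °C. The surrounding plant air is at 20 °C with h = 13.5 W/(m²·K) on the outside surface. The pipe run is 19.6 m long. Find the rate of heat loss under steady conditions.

Q ≈ 3800 W

For a radial system each layer contributes R = ln(r_out/r_in)/(2πkL); films add R = 1/(hA).
R_copper pipe wall = ln(203.9/200)/(2π×389×19.6) = 4.031×10^-7 K/W
R_cellular glass = ln(233.9/203.9)/(2π×0.0394×19.6) = 0.02829 K/W
R_calcium silicate = ln(278.9/233.9)/(2π×0.0833×19.6) = 0.01715 K/W
R_outer film = 1/(h_o·2πr_oL) = 1/(13.5×2π×0.2789×19.6) = 0.002157 K/W
R_total = 0.0476 K/W
Q = ΔT/R_total = 181/0.0476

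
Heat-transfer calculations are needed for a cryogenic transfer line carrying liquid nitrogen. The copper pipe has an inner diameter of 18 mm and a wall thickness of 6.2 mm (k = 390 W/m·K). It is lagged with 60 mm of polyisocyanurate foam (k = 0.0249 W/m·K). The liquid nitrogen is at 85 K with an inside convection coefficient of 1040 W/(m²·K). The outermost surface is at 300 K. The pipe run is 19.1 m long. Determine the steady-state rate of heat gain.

Q ≈ 401 W

Treating each annulus and film as a series resistance:
R_inner film = 1/(h_i·2πr₁L) = 1/(1040×2π×0.009×19.1) = 8.902×10^-4 K/W
R_copper pipe wall = ln(15.2/9)/(2π×390×19.1) = 1.12×10^-5 K/W
R_polyisocyanurate foam = ln(75.2/15.2)/(2π×0.0249×19.1) = 0.5351 K/W
R_total = 0.536 K/W
Q = ΔT/R_total = 215/0.536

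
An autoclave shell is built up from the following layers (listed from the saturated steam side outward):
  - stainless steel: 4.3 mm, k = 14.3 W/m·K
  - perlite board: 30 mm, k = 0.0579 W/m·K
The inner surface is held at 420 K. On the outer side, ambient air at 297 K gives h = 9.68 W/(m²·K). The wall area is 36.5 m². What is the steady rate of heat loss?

Thermal resistances in series:
R_stainless steel = L/(kA) = 0.0043/(14.3×36.5) = 8.238×10^-6 K/W
R_perlite board = L/(kA) = 0.03/(0.0579×36.5) = 0.0142 K/W
R_outer film = 1/(h_o·A) = 1/(9.68×36.5) = 0.00283 K/W
R_total = 0.01703 K/W
Q = ΔT / R_total = 123 / 0.01703

Q ≈ 7220 W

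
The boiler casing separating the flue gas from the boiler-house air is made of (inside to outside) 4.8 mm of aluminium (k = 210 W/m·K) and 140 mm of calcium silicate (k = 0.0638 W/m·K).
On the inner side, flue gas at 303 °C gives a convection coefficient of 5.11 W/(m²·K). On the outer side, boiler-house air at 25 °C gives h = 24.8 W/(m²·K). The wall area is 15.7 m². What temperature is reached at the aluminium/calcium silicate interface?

Treating each layer as a thermal resistance in series:
R_inner film = 1/(h_i·A) = 1/(5.11×15.7) = 0.01246 K/W
R_aluminium = L/(kA) = 0.0048/(210×15.7) = 1.456×10^-6 K/W
R_calcium silicate = L/(kA) = 0.14/(0.0638×15.7) = 0.1398 K/W
R_outer film = 1/(h_o·A) = 1/(24.8×15.7) = 0.002568 K/W
R_total = 0.1548 K/W;  Q = ΔT/R_total = 278/0.1548 = 1796 W
T_interface = T_inner − Q·ΣR(inner→interface) = 303 − 1800×0.01247

T ≈ 281 °C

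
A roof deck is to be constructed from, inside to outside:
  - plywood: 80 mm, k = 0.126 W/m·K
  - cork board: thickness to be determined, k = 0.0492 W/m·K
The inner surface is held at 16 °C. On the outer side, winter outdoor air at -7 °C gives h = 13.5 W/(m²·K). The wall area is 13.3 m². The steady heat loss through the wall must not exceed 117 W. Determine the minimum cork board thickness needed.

L ≈ 93.8 mm

Series thermal resistances:
R_plywood = L/(kA) = 0.08/(0.126×13.3) = 0.04774 K/W
R_outer film = 1/(h_o·A) = 1/(13.5×13.3) = 0.005569 K/W
Sum of the known resistances R_other = 0.05331 K/W
Required total resistance R_tot = ΔT/Q_allow = 23/117 = 0.1966 K/W
R_cork board = R_tot − R_other = 0.1433 K/W
L = R·k·A = 0.1433×0.0492×13.3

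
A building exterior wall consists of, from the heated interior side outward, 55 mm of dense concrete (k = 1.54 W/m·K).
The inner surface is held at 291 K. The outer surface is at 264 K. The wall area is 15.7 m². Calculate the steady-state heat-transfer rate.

Q ≈ 11900 W

Thermal resistances in series:
R_dense concrete = L/(kA) = 0.055/(1.54×15.7) = 0.002275 K/W
R_total = 0.002275 K/W
Q = ΔT / R_total = 27 / 0.002275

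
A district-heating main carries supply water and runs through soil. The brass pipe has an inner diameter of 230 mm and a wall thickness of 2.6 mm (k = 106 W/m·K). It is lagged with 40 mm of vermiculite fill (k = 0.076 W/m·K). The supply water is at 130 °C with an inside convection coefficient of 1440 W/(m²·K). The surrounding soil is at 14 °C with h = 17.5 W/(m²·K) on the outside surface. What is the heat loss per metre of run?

Radial resistances (cylindrical: R_cond = ln(r_o/r_i)/(2πkL), R_conv = 1/(h·2πrL)):
R_inner film = 1/(h_i·2πr₁L) = 1/(1440×2π×0.115×1) = 9.611×10^-4 K/W
R_brass pipe wall = ln(117.6/115)/(2π×106×1) = 3.357×10^-5 K/W
R_vermiculite fill = ln(157.6/117.6)/(2π×0.076×1) = 0.6131 K/W
R_outer film = 1/(h_o·2πr_oL) = 1/(17.5×2π×0.1576×1) = 0.05771 K/W
R_total = 0.6718 K/W
Q = ΔT/R_total = 116/0.6718

q′ ≈ 173 W/m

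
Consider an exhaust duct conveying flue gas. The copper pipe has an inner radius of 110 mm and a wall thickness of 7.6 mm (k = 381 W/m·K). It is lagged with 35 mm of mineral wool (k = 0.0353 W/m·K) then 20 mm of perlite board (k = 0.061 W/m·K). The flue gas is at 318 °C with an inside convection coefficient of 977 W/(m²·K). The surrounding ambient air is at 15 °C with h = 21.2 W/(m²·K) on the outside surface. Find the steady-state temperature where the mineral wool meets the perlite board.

T ≈ 86.7 °C

Radial resistances (cylindrical: R_cond = ln(r_o/r_i)/(2πkL), R_conv = 1/(h·2πrL)):
R_inner film = 1/(h_i·2πr₁L) = 1/(977×2π×0.11×1) = 0.001481 K/W
R_copper pipe wall = ln(117.6/110)/(2π×381×1) = 2.791×10^-5 K/W
R_mineral wool = ln(152.6/117.6)/(2π×0.0353×1) = 1.175 K/W
R_perlite board = ln(172.6/152.6)/(2π×0.061×1) = 0.3213 K/W
R_outer film = 1/(h_o·2πr_oL) = 1/(21.2×2π×0.1726×1) = 0.0435 K/W
R_total = 1.541 K/W
Q = ΔT/R_total = 303/1.541
Q = 197 W/m
T_interface = T_inner − Q·ΣR(inner→interface) = 318 − 197×1.176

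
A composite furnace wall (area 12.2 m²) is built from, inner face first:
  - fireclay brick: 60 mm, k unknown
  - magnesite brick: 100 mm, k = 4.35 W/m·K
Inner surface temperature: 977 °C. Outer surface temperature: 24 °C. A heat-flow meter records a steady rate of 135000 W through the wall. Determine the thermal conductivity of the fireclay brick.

Using the resistance-network approach (series):
R_magnesite brick = L/(kA) = 0.1/(4.35×12.2) = 0.001884 K/W
Sum of known resistances R_other = 0.001884 K/W
Total R = ΔT/Q = 953/135000 = 0.007059 K/W
R_fireclay brick = R_total − R_other = 0.005175 K/W
k = L/(R·A) = 0.06/(0.005175×12.2)

k ≈ 0.95 W/(m·K)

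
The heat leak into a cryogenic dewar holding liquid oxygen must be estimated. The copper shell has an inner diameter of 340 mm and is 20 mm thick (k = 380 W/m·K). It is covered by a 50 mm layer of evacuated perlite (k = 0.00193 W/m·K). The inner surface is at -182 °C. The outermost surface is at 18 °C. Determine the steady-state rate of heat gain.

Q ≈ 4.42 W

Radial (spherical) resistances in series:
R_copper shell = (1/0.17 − 1/0.19)/(4π×380) = 1.297×10^-4 K/W
R_evacuated perlite = (1/0.19 − 1/0.24)/(4π×0.00193) = 45.21 K/W
R_total = 45.21 K/W
Q = ΔT/R_total = 200/45.21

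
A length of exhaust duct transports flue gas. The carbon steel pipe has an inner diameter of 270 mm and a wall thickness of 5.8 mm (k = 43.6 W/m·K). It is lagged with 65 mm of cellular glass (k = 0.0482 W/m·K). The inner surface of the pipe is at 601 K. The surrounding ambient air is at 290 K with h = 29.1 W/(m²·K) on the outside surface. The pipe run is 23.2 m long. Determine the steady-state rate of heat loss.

Q ≈ 5640 W

Cylindrical conduction, so R = ln(r₂/r₁)/(2πkL) per layer, in series:
R_carbon steel pipe wall = ln(140.8/135)/(2π×43.6×23.2) = 6.619×10^-6 K/W
R_cellular glass = ln(205.8/140.8)/(2π×0.0482×23.2) = 0.05402 K/W
R_outer film = 1/(h_o·2πr_oL) = 1/(29.1×2π×0.2058×23.2) = 0.001145 K/W
R_total = 0.05517 K/W
Q = ΔT/R_total = 311/0.05517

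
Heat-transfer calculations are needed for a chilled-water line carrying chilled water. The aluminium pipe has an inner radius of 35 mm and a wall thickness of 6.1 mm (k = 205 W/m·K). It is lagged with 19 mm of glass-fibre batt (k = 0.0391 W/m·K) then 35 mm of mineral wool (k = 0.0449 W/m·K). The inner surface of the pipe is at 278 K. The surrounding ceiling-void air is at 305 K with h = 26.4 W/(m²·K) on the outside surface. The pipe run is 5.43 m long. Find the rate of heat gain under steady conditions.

Q ≈ 45.3 W

Radial resistances (cylindrical: R_cond = ln(r_o/r_i)/(2πkL), R_conv = 1/(h·2πrL)):
R_aluminium pipe wall = ln(41.1/35)/(2π×205×5.43) = 2.297×10^-5 K/W
R_glass-fibre batt = ln(60.1/41.1)/(2π×0.0391×5.43) = 0.2849 K/W
R_mineral wool = ln(95.1/60.1)/(2π×0.0449×5.43) = 0.2996 K/W
R_outer film = 1/(h_o·2πr_oL) = 1/(26.4×2π×0.0951×5.43) = 0.01167 K/W
R_total = 0.5961 K/W
Q = ΔT/R_total = 27/0.5961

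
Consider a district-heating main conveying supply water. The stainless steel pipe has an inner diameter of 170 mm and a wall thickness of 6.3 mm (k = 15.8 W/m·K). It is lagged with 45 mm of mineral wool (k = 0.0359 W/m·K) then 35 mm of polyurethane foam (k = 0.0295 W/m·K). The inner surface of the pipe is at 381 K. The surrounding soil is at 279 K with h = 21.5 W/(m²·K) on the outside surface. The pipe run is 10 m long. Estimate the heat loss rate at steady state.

Q ≈ 334 W

Radial resistances (cylindrical: R_cond = ln(r_o/r_i)/(2πkL), R_conv = 1/(h·2πrL)):
R_stainless steel pipe wall = ln(91.3/85)/(2π×15.8×10) = 7.202×10^-5 K/W
R_mineral wool = ln(136.3/91.3)/(2π×0.0359×10) = 0.1776 K/W
R_polyurethane foam = ln(171.3/136.3)/(2π×0.0295×10) = 0.1233 K/W
R_outer film = 1/(h_o·2πr_oL) = 1/(21.5×2π×0.1713×10) = 0.004321 K/W
R_total = 0.3053 K/W
Q = ΔT/R_total = 102/0.3053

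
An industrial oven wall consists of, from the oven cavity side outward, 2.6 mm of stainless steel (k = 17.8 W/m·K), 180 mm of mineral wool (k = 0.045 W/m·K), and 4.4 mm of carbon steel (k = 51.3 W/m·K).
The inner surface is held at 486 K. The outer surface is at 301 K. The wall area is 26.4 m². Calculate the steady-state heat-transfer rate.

Q ≈ 1220 W

Using the resistance-network approach (series):
R_stainless steel = L/(kA) = 0.0026/(17.8×26.4) = 5.533×10^-6 K/W
R_mineral wool = L/(kA) = 0.18/(0.045×26.4) = 0.1515 K/W
R_carbon steel = L/(kA) = 0.0044/(51.3×26.4) = 3.249×10^-6 K/W
R_total = 0.1515 K/W
Q = ΔT / R_total = 185 / 0.1515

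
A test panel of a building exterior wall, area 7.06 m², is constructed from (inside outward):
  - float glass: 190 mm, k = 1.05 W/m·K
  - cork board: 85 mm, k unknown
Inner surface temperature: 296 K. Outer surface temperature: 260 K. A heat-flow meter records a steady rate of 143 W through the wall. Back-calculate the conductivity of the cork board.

k ≈ 0.0532 W/(m·K)

Model the wall as resistances in series:
R_float glass = L/(kA) = 0.19/(1.05×7.06) = 0.02563 K/W
Sum of known resistances R_other = 0.02563 K/W
Total R = ΔT/Q = 36/143 = 0.2517 K/W
R_cork board = R_total − R_other = 0.2261 K/W
k = L/(R·A) = 0.085/(0.2261×7.06)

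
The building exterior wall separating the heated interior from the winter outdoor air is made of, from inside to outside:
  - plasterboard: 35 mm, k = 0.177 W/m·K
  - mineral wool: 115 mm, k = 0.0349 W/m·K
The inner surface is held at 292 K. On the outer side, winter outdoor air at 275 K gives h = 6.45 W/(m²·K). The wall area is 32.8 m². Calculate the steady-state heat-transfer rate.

Q ≈ 153 W

Series thermal resistances:
R_plasterboard = L/(kA) = 0.035/(0.177×32.8) = 0.006029 K/W
R_mineral wool = L/(kA) = 0.115/(0.0349×32.8) = 0.1005 K/W
R_outer film = 1/(h_o·A) = 1/(6.45×32.8) = 0.004727 K/W
R_total = 0.1112 K/W
Q = ΔT / R_total = 17 / 0.1112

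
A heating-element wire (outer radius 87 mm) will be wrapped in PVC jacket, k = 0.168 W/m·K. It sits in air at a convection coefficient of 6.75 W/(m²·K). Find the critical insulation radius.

For a cylinder r_cr = k/h = 0.168/6.75
r_cr = 24.9 mm; since the bare radius (87 mm) is above r_cr, any added insulation will reduce heat loss.

r_cr ≈ 24.9 mm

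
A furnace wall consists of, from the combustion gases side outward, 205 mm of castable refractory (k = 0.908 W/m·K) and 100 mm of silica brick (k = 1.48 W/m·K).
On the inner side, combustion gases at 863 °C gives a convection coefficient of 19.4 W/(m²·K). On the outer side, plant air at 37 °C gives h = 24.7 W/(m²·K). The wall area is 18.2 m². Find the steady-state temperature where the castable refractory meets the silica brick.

T ≈ 269 °C

Treating each layer as a thermal resistance in series:
R_inner film = 1/(h_i·A) = 1/(19.4×18.2) = 0.002832 K/W
R_castable refractory = L/(kA) = 0.205/(0.908×18.2) = 0.0124 K/W
R_silica brick = L/(kA) = 0.1/(1.48×18.2) = 0.003713 K/W
R_outer film = 1/(h_o·A) = 1/(24.7×18.2) = 0.002224 K/W
R_total = 0.02117 K/W;  Q = ΔT/R_total = 826/0.02117 = 39010 W
T_interface = T_inner − Q·ΣR(inner→interface) = 863 − 39000×0.01524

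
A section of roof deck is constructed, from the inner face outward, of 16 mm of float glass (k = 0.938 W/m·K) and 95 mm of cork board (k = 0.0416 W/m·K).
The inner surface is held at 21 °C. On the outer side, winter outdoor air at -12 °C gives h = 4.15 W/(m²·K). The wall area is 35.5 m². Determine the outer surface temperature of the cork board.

T ≈ -8.87 °C

Treating each layer as a thermal resistance in series:
R_float glass = L/(kA) = 0.016/(0.938×35.5) = 4.805×10^-4 K/W
R_cork board = L/(kA) = 0.095/(0.0416×35.5) = 0.06433 K/W
R_outer film = 1/(h_o·A) = 1/(4.15×35.5) = 0.006788 K/W
R_total = 0.0716 K/W;  Q = ΔT/R_total = 33/0.0716 = 460.9 W
T_interface = T_inner − Q·ΣR(inner→interface) = 21 − 461×0.06481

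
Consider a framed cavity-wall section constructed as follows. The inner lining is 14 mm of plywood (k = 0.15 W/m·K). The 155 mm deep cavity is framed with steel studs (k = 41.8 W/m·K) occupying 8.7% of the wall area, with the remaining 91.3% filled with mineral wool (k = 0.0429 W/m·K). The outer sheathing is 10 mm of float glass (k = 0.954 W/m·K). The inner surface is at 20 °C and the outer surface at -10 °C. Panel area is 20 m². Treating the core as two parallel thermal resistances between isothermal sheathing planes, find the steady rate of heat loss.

Sheathing layers in series; stud and cavity paths in parallel between them.
R_inner = 0.014/(0.15×20) = 0.004667 K/W
R_stud  = 0.155/(41.8×0.087×20) = 0.002131 K/W
R_cav   = 0.155/(0.0429×0.913×20) = 0.1979 K/W
1/R_core = 1/R_stud + 1/R_cav → R_core = 0.002108 K/W
R_outer = 0.01/(0.954×20) = 5.241×10^-4 K/W
R_total = 0.007299 K/W
Q = ΔT/R_total = 30/0.007299

Q ≈ 4110 W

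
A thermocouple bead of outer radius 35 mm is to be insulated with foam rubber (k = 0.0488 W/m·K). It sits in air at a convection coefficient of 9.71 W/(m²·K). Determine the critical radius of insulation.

For a sphere r_cr = 2k/h = 2×0.0488/9.71
r_cr = 10.1 mm; since the bare radius (35 mm) is above r_cr, any added insulation will reduce heat loss.

r_cr ≈ 10.1 mm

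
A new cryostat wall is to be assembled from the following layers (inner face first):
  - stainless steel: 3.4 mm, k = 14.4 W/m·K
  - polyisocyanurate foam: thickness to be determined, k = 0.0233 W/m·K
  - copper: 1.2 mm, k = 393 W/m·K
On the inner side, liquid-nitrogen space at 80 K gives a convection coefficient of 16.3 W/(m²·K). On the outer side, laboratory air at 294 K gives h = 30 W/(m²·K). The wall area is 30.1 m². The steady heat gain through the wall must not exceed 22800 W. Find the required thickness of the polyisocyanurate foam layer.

Using the resistance-network approach (series):
R_inner film = 1/(h_i·A) = 1/(16.3×30.1) = 0.002038 K/W
R_stainless steel = L/(kA) = 0.0034/(14.4×30.1) = 7.844×10^-6 K/W
R_copper = L/(kA) = 0.0012/(393×30.1) = 1.014×10^-7 K/W
R_outer film = 1/(h_o·A) = 1/(30×30.1) = 0.001107 K/W
Sum of the known resistances R_other = 0.003154 K/W
Required total resistance R_tot = ΔT/Q_allow = 214/22800 = 0.009386 K/W
R_polyisocyanurate foam = R_tot − R_other = 0.006232 K/W
L = R·k·A = 0.006232×0.0233×30.1

L ≈ 4.37 mm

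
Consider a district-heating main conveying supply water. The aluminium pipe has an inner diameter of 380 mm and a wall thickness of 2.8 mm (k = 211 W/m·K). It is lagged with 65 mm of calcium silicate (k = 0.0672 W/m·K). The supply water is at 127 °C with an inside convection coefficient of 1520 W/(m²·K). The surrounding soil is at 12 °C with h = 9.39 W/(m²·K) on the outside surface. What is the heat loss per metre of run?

For a radial system each layer contributes R = ln(r_out/r_in)/(2πkL); films add R = 1/(hA).
R_inner film = 1/(h_i·2πr₁L) = 1/(1520×2π×0.19×1) = 5.511×10^-4 K/W
R_aluminium pipe wall = ln(192.8/190)/(2π×211×1) = 1.103×10^-5 K/W
R_calcium silicate = ln(257.8/192.8)/(2π×0.0672×1) = 0.6881 K/W
R_outer film = 1/(h_o·2πr_oL) = 1/(9.39×2π×0.2578×1) = 0.06575 K/W
R_total = 0.7544 K/W
Q = ΔT/R_total = 115/0.7544

q′ ≈ 152 W/m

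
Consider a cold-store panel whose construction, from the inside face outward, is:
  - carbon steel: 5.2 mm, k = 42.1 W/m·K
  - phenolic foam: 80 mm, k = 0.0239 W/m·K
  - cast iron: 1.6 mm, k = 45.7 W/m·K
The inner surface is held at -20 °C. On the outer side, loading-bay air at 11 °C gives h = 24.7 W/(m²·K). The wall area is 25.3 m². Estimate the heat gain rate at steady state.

Q ≈ 231 W

Model the wall as resistances in series:
R_carbon steel = L/(kA) = 0.0052/(42.1×25.3) = 4.882×10^-6 K/W
R_phenolic foam = L/(kA) = 0.08/(0.0239×25.3) = 0.1323 K/W
R_cast iron = L/(kA) = 0.0016/(45.7×25.3) = 1.384×10^-6 K/W
R_outer film = 1/(h_o·A) = 1/(24.7×25.3) = 0.0016 K/W
R_total = 0.1339 K/W
Q = ΔT / R_total = 31 / 0.1339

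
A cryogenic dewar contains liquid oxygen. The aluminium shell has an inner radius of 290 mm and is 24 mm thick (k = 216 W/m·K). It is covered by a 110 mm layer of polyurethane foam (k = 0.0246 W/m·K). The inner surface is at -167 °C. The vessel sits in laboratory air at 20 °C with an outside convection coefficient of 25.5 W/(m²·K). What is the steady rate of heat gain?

For a spherical shell R = (1/r₁ − 1/r₂)/(4πk); film R = 1/(h·4πr²). In series:
R_aluminium shell = (1/0.29 − 1/0.314)/(4π×216) = 9.71×10^-5 K/W
R_polyurethane foam = (1/0.314 − 1/0.424)/(4π×0.0246) = 2.673 K/W
R_outer film = 1/(h·4πr_o²) = 1/(25.5×4π×0.424²) = 0.01736 K/W
R_total = 2.69 K/W
Q = ΔT/R_total = 187/2.69

Q ≈ 69.5 W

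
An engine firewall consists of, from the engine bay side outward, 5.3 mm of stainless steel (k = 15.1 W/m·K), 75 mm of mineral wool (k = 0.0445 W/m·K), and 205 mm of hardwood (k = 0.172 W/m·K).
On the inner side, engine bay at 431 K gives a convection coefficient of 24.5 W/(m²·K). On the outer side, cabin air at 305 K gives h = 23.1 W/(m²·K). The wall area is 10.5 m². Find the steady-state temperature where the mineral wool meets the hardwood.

T ≈ 358 K

Thermal resistances in series:
R_inner film = 1/(h_i·A) = 1/(24.5×10.5) = 0.003887 K/W
R_stainless steel = L/(kA) = 0.0053/(15.1×10.5) = 3.343×10^-5 K/W
R_mineral wool = L/(kA) = 0.075/(0.0445×10.5) = 0.1605 K/W
R_hardwood = L/(kA) = 0.205/(0.172×10.5) = 0.1135 K/W
R_outer film = 1/(h_o·A) = 1/(23.1×10.5) = 0.004123 K/W
R_total = 0.2821 K/W;  Q = ΔT/R_total = 126/0.2821 = 446.7 W
T_interface = T_inner − Q·ΣR(inner→interface) = 431 − 447×0.1644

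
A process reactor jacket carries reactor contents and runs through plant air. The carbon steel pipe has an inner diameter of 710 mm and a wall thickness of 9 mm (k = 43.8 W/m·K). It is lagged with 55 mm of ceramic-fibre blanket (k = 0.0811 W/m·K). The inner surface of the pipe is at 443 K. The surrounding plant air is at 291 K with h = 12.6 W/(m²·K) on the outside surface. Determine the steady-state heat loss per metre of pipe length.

For a radial system each layer contributes R = ln(r_out/r_in)/(2πkL); films add R = 1/(hA).
R_carbon steel pipe wall = ln(364/355)/(2π×43.8×1) = 9.097×10^-5 K/W
R_ceramic-fibre blanket = ln(419/364)/(2π×0.0811×1) = 0.2762 K/W
R_outer film = 1/(h_o·2πr_oL) = 1/(12.6×2π×0.419×1) = 0.03015 K/W
R_total = 0.3064 K/W
Q = ΔT/R_total = 152/0.3064

q′ ≈ 496 W/m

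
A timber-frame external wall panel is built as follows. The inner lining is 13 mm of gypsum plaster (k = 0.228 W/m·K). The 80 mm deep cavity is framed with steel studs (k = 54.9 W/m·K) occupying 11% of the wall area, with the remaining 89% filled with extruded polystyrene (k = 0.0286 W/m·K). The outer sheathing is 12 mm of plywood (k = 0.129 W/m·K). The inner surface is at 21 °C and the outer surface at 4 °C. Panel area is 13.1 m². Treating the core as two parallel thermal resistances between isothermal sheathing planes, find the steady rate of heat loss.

Sheathing layers in series; stud and cavity paths in parallel between them.
R_inner = 0.013/(0.228×13.1) = 0.004352 K/W
R_stud  = 0.08/(54.9×0.11×13.1) = 0.001011 K/W
R_cav   = 0.08/(0.0286×0.89×13.1) = 0.2399 K/W
1/R_core = 1/R_stud + 1/R_cav → R_core = 0.001007 K/W
R_outer = 0.012/(0.129×13.1) = 0.007101 K/W
R_total = 0.01246 K/W
Q = ΔT/R_total = 17/0.01246

Q ≈ 1360 W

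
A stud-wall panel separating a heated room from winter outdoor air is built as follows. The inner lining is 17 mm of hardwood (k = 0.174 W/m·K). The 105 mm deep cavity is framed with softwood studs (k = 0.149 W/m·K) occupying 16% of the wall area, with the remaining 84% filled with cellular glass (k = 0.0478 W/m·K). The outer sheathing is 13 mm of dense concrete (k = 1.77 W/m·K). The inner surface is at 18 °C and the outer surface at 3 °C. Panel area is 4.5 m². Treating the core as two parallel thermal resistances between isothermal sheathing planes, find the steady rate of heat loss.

Sheathing layers in series; stud and cavity paths in parallel between them.
R_inner = 0.017/(0.174×4.5) = 0.02171 K/W
R_stud  = 0.105/(0.149×0.16×4.5) = 0.9787 K/W
R_cav   = 0.105/(0.0478×0.84×4.5) = 0.5811 K/W
1/R_core = 1/R_stud + 1/R_cav → R_core = 0.3646 K/W
R_outer = 0.013/(1.77×4.5) = 0.001632 K/W
R_total = 0.388 K/W
Q = ΔT/R_total = 15/0.388

Q ≈ 38.7 W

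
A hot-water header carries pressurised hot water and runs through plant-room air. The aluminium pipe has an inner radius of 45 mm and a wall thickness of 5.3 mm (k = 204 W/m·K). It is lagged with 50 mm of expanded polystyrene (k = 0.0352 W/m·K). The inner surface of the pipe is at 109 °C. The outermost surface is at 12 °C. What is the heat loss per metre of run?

Per-layer cylindrical resistances, series-summed:
R_aluminium pipe wall = ln(50.3/45)/(2π×204×1) = 8.687×10^-5 K/W
R_expanded polystyrene = ln(100.3/50.3)/(2π×0.0352×1) = 3.121 K/W
R_total = 3.121 K/W
Q = ΔT/R_total = 97/3.121

q′ ≈ 31.1 W/m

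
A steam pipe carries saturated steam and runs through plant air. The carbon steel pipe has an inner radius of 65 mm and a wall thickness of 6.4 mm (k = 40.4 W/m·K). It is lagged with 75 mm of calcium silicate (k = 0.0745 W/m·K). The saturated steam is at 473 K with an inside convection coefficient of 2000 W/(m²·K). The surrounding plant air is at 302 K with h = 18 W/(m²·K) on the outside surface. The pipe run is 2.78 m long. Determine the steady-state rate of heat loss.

Radial resistances (cylindrical: R_cond = ln(r_o/r_i)/(2πkL), R_conv = 1/(h·2πrL)):
R_inner film = 1/(h_i·2πr₁L) = 1/(2000×2π×0.065×2.78) = 4.404×10^-4 K/W
R_carbon steel pipe wall = ln(71.4/65)/(2π×40.4×2.78) = 1.331×10^-4 K/W
R_calcium silicate = ln(146.4/71.4)/(2π×0.0745×2.78) = 0.5518 K/W
R_outer film = 1/(h_o·2πr_oL) = 1/(18×2π×0.1464×2.78) = 0.02173 K/W
R_total = 0.5741 K/W
Q = ΔT/R_total = 171/0.5741

Q ≈ 298 W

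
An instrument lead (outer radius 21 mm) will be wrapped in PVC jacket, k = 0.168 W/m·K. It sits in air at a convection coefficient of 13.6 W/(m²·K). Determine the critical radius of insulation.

r_cr ≈ 12.4 mm

For a cylinder r_cr = k/h = 0.168/13.6
r_cr = 12.4 mm; since the bare radius (21 mm) is above r_cr, any added insulation will reduce heat loss.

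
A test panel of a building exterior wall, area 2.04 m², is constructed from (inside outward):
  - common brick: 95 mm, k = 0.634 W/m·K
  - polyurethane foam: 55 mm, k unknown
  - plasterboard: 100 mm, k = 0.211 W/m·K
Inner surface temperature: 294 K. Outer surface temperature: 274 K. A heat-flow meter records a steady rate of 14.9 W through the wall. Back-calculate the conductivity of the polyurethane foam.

k ≈ 0.026 W/(m·K)

Treating each layer as a thermal resistance in series:
R_common brick = L/(kA) = 0.095/(0.634×2.04) = 0.07345 K/W
R_plasterboard = L/(kA) = 0.1/(0.211×2.04) = 0.2323 K/W
Sum of known resistances R_other = 0.3058 K/W
Total R = ΔT/Q = 20/14.9 = 1.342 K/W
R_polyurethane foam = R_total − R_other = 1.037 K/W
k = L/(R·A) = 0.055/(1.037×2.04)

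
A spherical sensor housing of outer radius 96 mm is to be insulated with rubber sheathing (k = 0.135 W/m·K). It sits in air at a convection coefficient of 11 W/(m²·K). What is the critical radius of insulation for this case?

r_cr ≈ 24.5 mm

For a sphere r_cr = 2k/h = 2×0.135/11
r_cr = 24.5 mm; since the bare radius (96 mm) is above r_cr, any added insulation will reduce heat loss.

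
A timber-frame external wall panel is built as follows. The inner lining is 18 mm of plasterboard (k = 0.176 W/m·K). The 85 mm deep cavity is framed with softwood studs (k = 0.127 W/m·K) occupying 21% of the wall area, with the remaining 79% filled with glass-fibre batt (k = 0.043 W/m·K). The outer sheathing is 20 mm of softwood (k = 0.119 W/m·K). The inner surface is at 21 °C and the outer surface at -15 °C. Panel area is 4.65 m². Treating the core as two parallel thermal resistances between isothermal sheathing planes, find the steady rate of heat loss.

Sheathing layers in series; stud and cavity paths in parallel between them.
R_inner = 0.018/(0.176×4.65) = 0.02199 K/W
R_stud  = 0.085/(0.127×0.21×4.65) = 0.6854 K/W
R_cav   = 0.085/(0.043×0.79×4.65) = 0.5381 K/W
1/R_core = 1/R_stud + 1/R_cav → R_core = 0.3014 K/W
R_outer = 0.02/(0.119×4.65) = 0.03614 K/W
R_total = 0.3596 K/W
Q = ΔT/R_total = 36/0.3596

Q ≈ 100 W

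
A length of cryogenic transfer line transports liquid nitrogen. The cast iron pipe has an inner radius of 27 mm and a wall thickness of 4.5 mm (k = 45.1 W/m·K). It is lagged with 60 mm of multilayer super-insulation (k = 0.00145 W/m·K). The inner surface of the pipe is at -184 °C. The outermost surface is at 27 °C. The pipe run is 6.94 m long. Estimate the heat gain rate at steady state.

Radial resistances (cylindrical: R_cond = ln(r_o/r_i)/(2πkL), R_conv = 1/(h·2πrL)):
R_cast iron pipe wall = ln(31.5/27)/(2π×45.1×6.94) = 7.838×10^-5 K/W
R_multilayer super-insulation = ln(91.5/31.5)/(2π×0.00145×6.94) = 16.87 K/W
R_total = 16.87 K/W
Q = ΔT/R_total = 211/16.87

Q ≈ 12.5 W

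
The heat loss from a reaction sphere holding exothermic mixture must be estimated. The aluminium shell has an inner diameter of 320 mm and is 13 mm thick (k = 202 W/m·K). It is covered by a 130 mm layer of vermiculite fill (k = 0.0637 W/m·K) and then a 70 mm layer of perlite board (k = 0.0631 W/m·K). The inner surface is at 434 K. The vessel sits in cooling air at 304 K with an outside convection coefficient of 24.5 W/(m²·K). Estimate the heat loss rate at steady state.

For a spherical shell R = (1/r₁ − 1/r₂)/(4πk); film R = 1/(h·4πr²). In series:
R_aluminium shell = (1/0.16 − 1/0.173)/(4π×202) = 1.85×10^-4 K/W
R_vermiculite fill = (1/0.173 − 1/0.303)/(4π×0.0637) = 3.098 K/W
R_perlite board = (1/0.303 − 1/0.373)/(4π×0.0631) = 0.7811 K/W
R_outer film = 1/(h·4πr_o²) = 1/(24.5×4π×0.373²) = 0.02335 K/W
R_total = 3.903 K/W
Q = ΔT/R_total = 130/3.903

Q ≈ 33.3 W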